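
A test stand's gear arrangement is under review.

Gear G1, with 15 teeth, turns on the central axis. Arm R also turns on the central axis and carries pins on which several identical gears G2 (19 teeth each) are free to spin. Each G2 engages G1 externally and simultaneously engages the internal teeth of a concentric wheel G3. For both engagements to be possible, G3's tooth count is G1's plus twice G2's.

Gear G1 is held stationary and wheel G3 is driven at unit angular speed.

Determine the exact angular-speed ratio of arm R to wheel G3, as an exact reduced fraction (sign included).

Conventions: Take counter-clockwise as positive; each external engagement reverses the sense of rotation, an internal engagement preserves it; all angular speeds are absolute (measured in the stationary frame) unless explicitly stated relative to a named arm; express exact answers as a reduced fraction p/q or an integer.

recognized (axles ride arm R): planetary set, 15/19/53 teeth
ring teeth: 15 + 2·19 = 53
15(ω_sun−ω_arm) = −53(ω_ring−ω_arm),  ω_sun = 0, ω_ring = 1
15(0−ω_arm) = −53(1−ω_arm)  ⇒  68·ω_arm = 53  ⇒  ω_arm = 53/68
ω_out/ω_in = 53/68

53/68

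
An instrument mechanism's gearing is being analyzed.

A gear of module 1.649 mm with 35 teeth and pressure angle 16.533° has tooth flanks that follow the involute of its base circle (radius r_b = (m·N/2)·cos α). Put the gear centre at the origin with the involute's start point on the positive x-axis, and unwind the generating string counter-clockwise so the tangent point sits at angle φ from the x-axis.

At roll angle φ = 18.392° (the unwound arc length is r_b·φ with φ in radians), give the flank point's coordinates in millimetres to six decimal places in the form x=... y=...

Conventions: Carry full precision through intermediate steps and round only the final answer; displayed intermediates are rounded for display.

single-mesh involute tooth geometry (35T wheel at module 1.649)
pitch radius r_p = m·N/2 = 1.649·35/2 = 28.857500
base radius r_b = r_p·cos α = 28.857500·cos 16.533° = 27.664415
roll angle φ = 18.392° = 0.32100096 rad
x = r_b·(cos φ + φ·sin φ) = 29.053202
y = r_b·(sin φ − φ·cos φ) = 0.301882

x=29.053202 y=0.301882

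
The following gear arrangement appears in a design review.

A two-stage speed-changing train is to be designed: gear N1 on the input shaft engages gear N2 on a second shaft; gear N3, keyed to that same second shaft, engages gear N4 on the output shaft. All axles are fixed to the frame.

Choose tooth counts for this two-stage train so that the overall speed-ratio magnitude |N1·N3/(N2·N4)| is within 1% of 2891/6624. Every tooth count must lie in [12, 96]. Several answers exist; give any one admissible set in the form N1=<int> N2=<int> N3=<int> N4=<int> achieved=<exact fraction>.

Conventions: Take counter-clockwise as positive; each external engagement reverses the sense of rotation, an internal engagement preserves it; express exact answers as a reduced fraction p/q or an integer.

design class (target 2891/6624): fixed-axis compound train
target = 2891/6624 in lowest terms: an exact hit needs N1·N3 = k·2891 and N2·N4 = k·6624 for one integer k, every count in [12, 96]; additionally prefer no 1:1 stage (N1 ≠ N2, N3 ≠ N4)
k = 1: N1·N3 = 2891 = 49·59, N2·N4 = 6624 = 69·96
achieved = 49·59/(69·96) = 2891/6624; |achieved − target| = 0 ≤ 2891/662400 ✓

N1=49 N2=69 N3=59 N4=96 achieved=2891/6624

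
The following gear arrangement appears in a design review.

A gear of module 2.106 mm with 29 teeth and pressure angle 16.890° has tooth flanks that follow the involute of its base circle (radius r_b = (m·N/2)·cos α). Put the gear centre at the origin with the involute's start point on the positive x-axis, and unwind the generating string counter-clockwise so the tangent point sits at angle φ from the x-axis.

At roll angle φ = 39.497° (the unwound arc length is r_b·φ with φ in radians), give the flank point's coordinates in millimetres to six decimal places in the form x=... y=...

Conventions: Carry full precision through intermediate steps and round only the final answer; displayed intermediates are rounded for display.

single-mesh involute tooth geometry (29T wheel at module 2.106)
pitch radius r_p = m·N/2 = 2.106·29/2 = 30.537000
base radius r_b = r_p·cos α = 30.537000·cos 16.890° = 29.219765
roll angle φ = 39.497° = 0.68935269 rad
x = r_b·(cos φ + φ·sin φ) = 35.359197
y = r_b·(sin φ − φ·cos φ) = 3.041584

x=35.359197 y=3.041584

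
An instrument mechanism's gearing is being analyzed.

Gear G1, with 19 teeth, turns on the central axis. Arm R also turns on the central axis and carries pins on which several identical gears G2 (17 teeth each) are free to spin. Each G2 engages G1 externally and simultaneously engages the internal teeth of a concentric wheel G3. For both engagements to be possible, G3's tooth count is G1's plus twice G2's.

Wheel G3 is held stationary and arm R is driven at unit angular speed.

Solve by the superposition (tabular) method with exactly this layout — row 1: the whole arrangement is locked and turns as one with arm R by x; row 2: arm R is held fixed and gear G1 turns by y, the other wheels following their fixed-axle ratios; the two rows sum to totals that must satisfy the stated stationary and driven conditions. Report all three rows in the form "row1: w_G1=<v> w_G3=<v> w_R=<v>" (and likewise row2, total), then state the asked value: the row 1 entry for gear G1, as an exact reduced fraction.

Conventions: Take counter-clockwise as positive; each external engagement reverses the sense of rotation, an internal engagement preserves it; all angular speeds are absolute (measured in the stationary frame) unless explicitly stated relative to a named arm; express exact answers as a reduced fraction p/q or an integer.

row1: w_G1=1 w_G3=1 w_R=1
row2: w_G1=53/19 w_G3=-1 w_R=0
total: w_G1=72/19 w_G3=0 w_R=1
asked value: 1

planetary set (19T centre, 17T on arm, 53T internal) — Willis relation
row 1 — lock + rotate with arm: ω_sun = ω_ring = ω_arm = x
row 2: sun turns y, ring = −(19/53)·y, arm 0
boundary: total ω_ring = x − (19/53)·y = 0 and total ω_arm = x = 1  ⇒  y = 53/19, x = 1
row 2 ring = −(19/53)·53/19 = -1
totals (row 1 + row 2): sun 1 + 53/19 = 72/19, ring 1 + (-1) = 0, arm 1 + 0 = 1
asked cell (row1, sun) = 1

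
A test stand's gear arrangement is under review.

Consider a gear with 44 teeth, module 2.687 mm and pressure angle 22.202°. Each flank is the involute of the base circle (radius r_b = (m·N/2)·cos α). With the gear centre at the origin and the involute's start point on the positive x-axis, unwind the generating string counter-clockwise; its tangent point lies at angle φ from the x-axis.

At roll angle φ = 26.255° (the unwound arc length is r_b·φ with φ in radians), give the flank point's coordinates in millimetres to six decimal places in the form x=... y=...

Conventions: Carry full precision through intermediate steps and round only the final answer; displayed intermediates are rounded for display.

x=60.179218 y=1.718836

single-mesh involute tooth geometry (44T wheel at module 2.687)
pitch radius r_p = m·N/2 = 2.687·44/2 = 59.114000
base radius r_b = r_p·cos α = 59.114000·cos 22.202° = 54.731134
roll angle φ = 26.255° = 0.45823620 rad
x = r_b·(cos φ + φ·sin φ) = 60.179218
y = r_b·(sin φ − φ·cos φ) = 1.718836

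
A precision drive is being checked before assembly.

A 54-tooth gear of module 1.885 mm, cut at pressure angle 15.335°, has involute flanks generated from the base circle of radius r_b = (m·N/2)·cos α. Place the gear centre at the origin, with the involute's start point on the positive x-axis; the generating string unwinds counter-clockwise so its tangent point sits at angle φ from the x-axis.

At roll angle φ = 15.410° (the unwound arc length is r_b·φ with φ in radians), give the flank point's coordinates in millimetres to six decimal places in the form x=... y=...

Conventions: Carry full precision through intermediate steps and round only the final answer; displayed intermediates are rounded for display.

class = single-mesh tooth geometry [base-circle involute, m = 1.885, 54T]
pitch radius r_p = m·N/2 = 1.885·54/2 = 50.895000
base radius r_b = r_p·cos α = 50.895000·cos 15.335° = 49.082937
roll angle φ = 15.410° = 0.26895524 rad
x = r_b·(cos φ + φ·sin φ) = 50.826216
y = r_b·(sin φ − φ·cos φ) = 0.316013

x=50.826216 y=0.316013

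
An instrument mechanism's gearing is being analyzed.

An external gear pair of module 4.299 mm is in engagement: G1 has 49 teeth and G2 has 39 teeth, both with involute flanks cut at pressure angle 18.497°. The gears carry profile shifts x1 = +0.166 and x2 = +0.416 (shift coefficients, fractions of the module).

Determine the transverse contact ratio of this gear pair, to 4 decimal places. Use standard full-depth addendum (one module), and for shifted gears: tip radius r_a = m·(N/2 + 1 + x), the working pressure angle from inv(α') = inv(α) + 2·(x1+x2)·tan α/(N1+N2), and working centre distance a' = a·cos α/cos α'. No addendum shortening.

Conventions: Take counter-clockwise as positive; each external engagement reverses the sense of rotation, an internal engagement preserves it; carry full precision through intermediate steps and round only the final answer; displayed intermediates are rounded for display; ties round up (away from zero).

topology: single-mesh involute geometry — m = 4.299, 49T/39T pair
base radii: r_b1 = 99.884413, r_b2 = 79.499839
tip radii: r_a1 = 110.338134, r_a2 = 89.917884
inv(α') = inv(18.497°) + 2·(+0.166+0.416)·tan α/(49+39) = 0.01612856  ⇒  α' = 20.51490°
a' = a·cos α / cos α' = 189.1560·cos 18.497°/cos 20.51490° = 191.530934
action lengths: √(r_a1²−r_b1²) = 46.878651, √(r_a2²−r_b2²) = 42.011921
base pitch p_b = π·m·cos α = 12.808006
CR = (46.878651 + 42.011921 − 191.530934·sin 20.51490°)/12.808006 = 1.699592
contact ratio ≈ 1.6996

1.6996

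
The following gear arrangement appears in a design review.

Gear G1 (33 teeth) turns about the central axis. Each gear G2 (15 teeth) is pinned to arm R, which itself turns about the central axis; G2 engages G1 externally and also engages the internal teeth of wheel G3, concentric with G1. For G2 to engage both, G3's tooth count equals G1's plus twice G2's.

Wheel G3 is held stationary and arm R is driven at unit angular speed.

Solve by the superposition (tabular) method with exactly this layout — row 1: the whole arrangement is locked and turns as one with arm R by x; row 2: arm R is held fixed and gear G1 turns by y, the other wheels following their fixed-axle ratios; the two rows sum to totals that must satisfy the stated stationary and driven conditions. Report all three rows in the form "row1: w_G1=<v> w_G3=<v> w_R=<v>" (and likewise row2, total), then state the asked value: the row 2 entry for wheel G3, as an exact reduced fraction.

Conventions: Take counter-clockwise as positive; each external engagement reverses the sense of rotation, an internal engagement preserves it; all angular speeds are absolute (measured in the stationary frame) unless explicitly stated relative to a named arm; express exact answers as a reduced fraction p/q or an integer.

planetary set (33T centre, 15T on arm, 63T internal) — Willis relation
superposition row 1 [locked train]: every member turns x
row 2 — arm fixed, fixed-axis ratios: sun y, ring −(33/63)·y, arm 0
boundary: total ω_ring = x − (33/63)·y = 0 and total ω_arm = x = 1  ⇒  y = 21/11, x = 1
row 2 ring = −(33/63)·21/11 = -1
totals (row 1 + row 2): sun 1 + 21/11 = 32/11, ring 1 + (-1) = 0, arm 1 + 0 = 1
asked cell (row2, ring) = -1

row1: w_G1=1 w_G3=1 w_R=1
row2: w_G1=21/11 w_G3=-1 w_R=0
total: w_G1=32/11 w_G3=0 w_R=1
asked value: -1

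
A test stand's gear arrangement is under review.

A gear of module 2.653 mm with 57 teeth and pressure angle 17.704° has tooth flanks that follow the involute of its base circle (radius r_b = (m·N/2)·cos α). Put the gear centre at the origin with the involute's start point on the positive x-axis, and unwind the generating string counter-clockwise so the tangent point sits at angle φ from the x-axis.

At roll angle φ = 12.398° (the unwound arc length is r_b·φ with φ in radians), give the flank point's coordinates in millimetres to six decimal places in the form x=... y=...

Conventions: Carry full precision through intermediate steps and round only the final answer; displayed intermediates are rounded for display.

topology: single-mesh involute geometry — m = 2.653, N = 57
pitch radius r_p = m·N/2 = 2.653·57/2 = 75.610500
base radius r_b = r_p·cos α = 75.610500·cos 17.704° = 72.029606
roll angle φ = 12.398° = 0.21638592 rad
x = r_b·(cos φ + φ·sin φ) = 73.696234
y = r_b·(sin φ − φ·cos φ) = 0.242126

x=73.696234 y=0.242126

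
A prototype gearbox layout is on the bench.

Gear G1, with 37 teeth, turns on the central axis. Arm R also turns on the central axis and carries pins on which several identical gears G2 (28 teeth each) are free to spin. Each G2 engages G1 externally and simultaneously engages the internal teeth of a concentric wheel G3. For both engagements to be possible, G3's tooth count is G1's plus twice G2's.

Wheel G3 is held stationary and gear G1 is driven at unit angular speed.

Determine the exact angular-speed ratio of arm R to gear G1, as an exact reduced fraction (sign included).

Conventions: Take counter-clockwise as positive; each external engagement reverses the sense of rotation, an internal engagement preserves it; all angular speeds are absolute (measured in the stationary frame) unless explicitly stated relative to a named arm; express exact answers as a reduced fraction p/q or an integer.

class = planetary set [G3 = 37+2·28 = 93; Willis about the carrier]
ring teeth: 37 + 2·28 = 93
37(ω_sun−ω_arm) = −93(ω_ring−ω_arm),  ω_ring = 0, ω_sun = 1
37(1−ω_arm) = −93(0−ω_arm)  ⇒  130·ω_arm = 37  ⇒  ω_arm = 37/130
ω_out/ω_in = 37/130

37/130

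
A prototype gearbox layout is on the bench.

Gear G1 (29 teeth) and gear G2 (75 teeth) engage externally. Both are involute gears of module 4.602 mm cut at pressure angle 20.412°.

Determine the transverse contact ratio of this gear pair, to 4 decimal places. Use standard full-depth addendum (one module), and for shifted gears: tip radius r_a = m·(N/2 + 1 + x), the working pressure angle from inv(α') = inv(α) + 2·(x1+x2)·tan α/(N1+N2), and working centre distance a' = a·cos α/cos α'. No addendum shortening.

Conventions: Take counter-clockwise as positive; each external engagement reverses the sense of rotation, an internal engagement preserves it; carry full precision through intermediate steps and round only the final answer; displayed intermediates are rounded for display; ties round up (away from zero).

1.7107

topology: single-mesh involute geometry — m = 4.602, 29T/75T pair
base radii: r_b1 = 62.539017, r_b2 = 161.738837
tip radii: r_a1 = 71.331000, r_a2 = 177.177000
no profile shift: α' = α, a' = a
action lengths: √(r_a1²−r_b1²) = 34.307185, √(r_a2²−r_b2²) = 72.334210
base pitch p_b = π·m·cos α = 13.549801
CR = (34.307185 + 72.334210 − 239.304000·sin 20.41200°)/13.549801 = 1.710707
contact ratio ≈ 1.7107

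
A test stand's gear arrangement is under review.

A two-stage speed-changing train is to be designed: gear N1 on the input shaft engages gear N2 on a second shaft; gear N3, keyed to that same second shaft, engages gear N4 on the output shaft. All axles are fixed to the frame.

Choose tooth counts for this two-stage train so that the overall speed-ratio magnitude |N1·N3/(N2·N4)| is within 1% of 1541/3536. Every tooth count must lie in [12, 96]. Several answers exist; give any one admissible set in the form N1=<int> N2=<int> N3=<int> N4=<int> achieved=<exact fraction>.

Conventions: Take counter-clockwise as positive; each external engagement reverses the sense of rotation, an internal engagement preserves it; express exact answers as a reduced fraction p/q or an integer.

N1=23 N2=52 N3=67 N4=68 achieved=1541/3536

class = fixed-axis compound train [2-stage, 1541/3536 wanted]
target = 1541/3536 in lowest terms: an exact hit needs N1·N3 = k·1541 and N2·N4 = k·3536 for one integer k, every count in [12, 96]; additionally prefer no 1:1 stage (N1 ≠ N2, N3 ≠ N4)
k = 1: N1·N3 = 1541 = 23·67, N2·N4 = 3536 = 52·68
achieved = 23·67/(52·68) = 1541/3536; |achieved − target| = 0 ≤ 1541/353600 ✓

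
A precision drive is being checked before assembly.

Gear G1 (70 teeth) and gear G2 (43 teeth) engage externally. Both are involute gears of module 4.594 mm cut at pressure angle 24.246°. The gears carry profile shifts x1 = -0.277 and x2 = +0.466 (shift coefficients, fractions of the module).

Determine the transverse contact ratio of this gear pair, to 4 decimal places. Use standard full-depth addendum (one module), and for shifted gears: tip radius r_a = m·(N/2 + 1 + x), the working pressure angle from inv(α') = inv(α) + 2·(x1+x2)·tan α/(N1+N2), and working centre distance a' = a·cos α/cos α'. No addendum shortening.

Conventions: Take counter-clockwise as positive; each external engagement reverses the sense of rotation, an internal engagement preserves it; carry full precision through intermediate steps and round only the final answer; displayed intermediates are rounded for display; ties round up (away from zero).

single-mesh involute tooth geometry (70T engaging 43T at module 4.594)
base radii: r_b1 = 146.606829, r_b2 = 90.058481
tip radii: r_a1 = 164.111462, r_a2 = 105.505804
inv(α') = inv(24.246°) + 2·(-0.277+0.466)·tan α/(70+43) = 0.02871724  ⇒  α' = 24.66336°
a' = a·cos α / cos α' = 259.5610·cos 24.246°/cos 24.66336° = 260.422282
action lengths: √(r_a1²−r_b1²) = 73.749642, √(r_a2²−r_b2²) = 54.963122
base pitch p_b = π·m·cos α = 13.159398
CR = (73.749642 + 54.963122 − 260.422282·sin 24.66336°)/13.159398 = 1.523031
contact ratio ≈ 1.5230

1.5230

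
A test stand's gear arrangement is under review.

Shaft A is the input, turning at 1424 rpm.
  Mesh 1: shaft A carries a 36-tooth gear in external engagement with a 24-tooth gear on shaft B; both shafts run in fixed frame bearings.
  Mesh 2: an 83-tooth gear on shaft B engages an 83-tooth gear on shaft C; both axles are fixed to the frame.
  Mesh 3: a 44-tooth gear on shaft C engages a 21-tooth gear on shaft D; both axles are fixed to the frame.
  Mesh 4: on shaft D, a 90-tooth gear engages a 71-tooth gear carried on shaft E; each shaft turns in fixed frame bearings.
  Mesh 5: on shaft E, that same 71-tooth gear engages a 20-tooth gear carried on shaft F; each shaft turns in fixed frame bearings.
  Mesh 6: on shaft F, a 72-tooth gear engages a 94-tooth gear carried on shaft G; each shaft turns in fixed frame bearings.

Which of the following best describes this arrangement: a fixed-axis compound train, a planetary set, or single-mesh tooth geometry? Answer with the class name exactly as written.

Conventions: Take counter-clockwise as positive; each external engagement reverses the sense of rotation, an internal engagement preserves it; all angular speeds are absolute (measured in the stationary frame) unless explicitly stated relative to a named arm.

fixed-axis compound train

recognized (7 fixed axles, 6 meshes): fixed-axis compound train
classification: fixed-axis compound train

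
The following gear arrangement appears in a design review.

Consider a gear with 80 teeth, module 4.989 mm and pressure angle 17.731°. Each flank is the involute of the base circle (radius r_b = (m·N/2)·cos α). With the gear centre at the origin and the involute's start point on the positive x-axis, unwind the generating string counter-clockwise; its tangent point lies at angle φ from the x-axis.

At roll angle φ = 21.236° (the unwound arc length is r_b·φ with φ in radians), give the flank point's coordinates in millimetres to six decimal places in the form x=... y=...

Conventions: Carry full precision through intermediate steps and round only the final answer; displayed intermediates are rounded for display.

x=202.691211 y=3.181913

topology: single-mesh involute geometry — m = 4.989, N = 80
pitch radius r_p = m·N/2 = 4.989·80/2 = 199.560000
base radius r_b = r_p·cos α = 199.560000·cos 17.731° = 190.080270
roll angle φ = 21.236° = 0.37063812 rad
x = r_b·(cos φ + φ·sin φ) = 202.691211
y = r_b·(sin φ − φ·cos φ) = 3.181913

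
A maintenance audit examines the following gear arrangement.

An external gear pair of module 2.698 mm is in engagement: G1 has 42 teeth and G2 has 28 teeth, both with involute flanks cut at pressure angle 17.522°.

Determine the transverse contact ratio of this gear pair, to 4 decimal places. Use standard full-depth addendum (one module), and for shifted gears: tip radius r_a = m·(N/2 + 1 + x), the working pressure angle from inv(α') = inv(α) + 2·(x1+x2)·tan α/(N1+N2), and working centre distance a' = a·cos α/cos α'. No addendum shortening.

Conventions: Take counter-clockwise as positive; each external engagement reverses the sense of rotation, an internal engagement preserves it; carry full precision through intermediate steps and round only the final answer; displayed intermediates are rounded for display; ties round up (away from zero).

recognized (one external pair, fixed centres): single-mesh tooth geometry, m = 2.698, N1 = 42, N2 = 28
base radii: r_b1 = 54.029149, r_b2 = 36.019433
tip radii: r_a1 = 59.356000, r_a2 = 40.470000
no profile shift: α' = α, a' = a
action lengths: √(r_a1²−r_b1²) = 24.576122, √(r_a2²−r_b2²) = 18.450511
base pitch p_b = π·m·cos α = 8.082742
CR = (24.576122 + 18.450511 − 94.430000·sin 17.52200°)/8.082742 = 1.805873
contact ratio ≈ 1.8059

1.8059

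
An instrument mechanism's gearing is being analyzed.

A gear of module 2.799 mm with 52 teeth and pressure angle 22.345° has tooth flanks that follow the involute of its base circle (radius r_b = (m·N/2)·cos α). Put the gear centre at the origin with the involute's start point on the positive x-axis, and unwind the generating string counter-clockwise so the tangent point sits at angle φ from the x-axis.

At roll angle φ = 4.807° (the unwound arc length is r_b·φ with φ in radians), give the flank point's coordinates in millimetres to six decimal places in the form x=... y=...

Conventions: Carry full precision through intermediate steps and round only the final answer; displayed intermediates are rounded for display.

class = single-mesh tooth geometry [base-circle involute, m = 2.799, 52T]
pitch radius r_p = m·N/2 = 2.799·52/2 = 72.774000
base radius r_b = r_p·cos α = 72.774000·cos 22.345° = 67.309503
roll angle φ = 4.807° = 0.08389798 rad
x = r_b·(cos φ + φ·sin φ) = 67.545978
y = r_b·(sin φ − φ·cos φ) = 0.013240

x=67.545978 y=0.013240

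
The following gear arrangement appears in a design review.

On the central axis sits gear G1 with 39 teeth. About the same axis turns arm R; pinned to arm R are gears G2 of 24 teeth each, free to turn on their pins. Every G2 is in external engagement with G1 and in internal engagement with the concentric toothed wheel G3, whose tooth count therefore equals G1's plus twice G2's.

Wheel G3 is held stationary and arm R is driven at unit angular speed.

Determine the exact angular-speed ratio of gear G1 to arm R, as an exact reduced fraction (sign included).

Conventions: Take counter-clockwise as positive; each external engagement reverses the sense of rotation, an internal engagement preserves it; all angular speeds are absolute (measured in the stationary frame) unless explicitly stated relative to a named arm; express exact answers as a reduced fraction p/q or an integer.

recognized (axles ride arm R): planetary set, 39/24/87 teeth
ring teeth: 39 + 2·24 = 87
39(ω_sun−ω_arm) = −87(ω_ring−ω_arm),  ω_ring = 0, ω_arm = 1
ω_sun = 1 − (87/39)(0−1) = 42/13
ω_out/ω_in = 42/13

42/13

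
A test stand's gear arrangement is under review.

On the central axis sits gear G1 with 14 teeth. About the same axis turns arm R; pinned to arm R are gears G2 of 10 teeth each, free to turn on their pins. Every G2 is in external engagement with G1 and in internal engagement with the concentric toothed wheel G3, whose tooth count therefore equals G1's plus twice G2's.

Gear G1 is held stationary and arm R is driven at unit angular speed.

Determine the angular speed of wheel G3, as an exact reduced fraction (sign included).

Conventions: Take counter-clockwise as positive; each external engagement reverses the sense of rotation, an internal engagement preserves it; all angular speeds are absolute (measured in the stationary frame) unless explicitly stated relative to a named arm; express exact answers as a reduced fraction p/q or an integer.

class = planetary set [G3 = 14+2·10 = 34; Willis about the carrier]
ring teeth: 14 + 2·10 = 34
14(ω_sun−ω_arm) = −34(ω_ring−ω_arm),  ω_sun = 0, ω_arm = 1
ω_ring = 1 − (14/34)(0−1) = 24/17
exact speed ratio = 24/17

24/17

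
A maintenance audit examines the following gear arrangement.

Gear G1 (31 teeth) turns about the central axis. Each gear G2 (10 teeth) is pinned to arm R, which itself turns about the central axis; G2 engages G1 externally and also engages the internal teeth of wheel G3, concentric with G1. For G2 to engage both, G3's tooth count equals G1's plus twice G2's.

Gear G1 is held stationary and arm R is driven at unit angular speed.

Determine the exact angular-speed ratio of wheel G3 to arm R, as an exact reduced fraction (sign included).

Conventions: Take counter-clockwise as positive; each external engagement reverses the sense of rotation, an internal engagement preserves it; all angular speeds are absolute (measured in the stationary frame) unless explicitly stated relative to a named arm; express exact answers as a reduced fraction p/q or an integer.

82/51

recognized (axles ride arm R): planetary set, 31/10/51 teeth
ring teeth: 31 + 2·10 = 51
31(ω_sun−ω_arm) = −51(ω_ring−ω_arm),  ω_sun = 0, ω_arm = 1
ω_ring = 1 − (31/51)(0−1) = 82/51
ω_out/ω_in = 82/51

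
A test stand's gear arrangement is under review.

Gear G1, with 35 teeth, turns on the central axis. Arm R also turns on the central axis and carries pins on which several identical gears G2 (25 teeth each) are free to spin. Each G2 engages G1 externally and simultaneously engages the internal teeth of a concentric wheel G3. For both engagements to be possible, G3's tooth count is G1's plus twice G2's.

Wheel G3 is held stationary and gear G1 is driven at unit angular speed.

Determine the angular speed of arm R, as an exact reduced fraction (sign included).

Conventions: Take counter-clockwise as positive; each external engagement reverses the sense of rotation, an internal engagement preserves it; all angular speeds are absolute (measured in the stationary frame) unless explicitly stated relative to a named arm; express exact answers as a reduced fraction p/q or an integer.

7/24

recognized (axles ride arm R): planetary set, 35/25/85 teeth
ring teeth: 35 + 2·25 = 85
35(ω_sun−ω_arm) = −85(ω_ring−ω_arm),  ω_ring = 0, ω_sun = 1
35(1−ω_arm) = −85(0−ω_arm)  ⇒  120·ω_arm = 35  ⇒  ω_arm = 7/24
exact speed ratio = 7/24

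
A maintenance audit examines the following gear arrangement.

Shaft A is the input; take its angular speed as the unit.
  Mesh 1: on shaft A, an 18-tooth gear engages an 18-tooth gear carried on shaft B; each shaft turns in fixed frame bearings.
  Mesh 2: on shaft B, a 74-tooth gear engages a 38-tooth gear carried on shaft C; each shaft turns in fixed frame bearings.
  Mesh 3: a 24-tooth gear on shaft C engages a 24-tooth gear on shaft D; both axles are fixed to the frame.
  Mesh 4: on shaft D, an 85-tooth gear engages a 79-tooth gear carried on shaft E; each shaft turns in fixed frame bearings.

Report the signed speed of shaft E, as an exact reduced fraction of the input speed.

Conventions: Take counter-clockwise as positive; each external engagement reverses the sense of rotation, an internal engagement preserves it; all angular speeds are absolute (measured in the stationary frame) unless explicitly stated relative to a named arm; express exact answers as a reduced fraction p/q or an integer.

3145/1501

4-mesh fixed-axis compound train (all bearings frame-fixed)
mesh 1 [18T→18T]: |ω|/ω_in = 1×18/18 = 1, sense flips to −
mesh 2 [74T→38T]: |ω|/ω_in = 1×74/38 = 37/19, sense flips to +
mesh 3 [24T→24T]: |ω|/ω_in = (37/19)×24/24 = 37/19, sense flips to −
mesh 4 [85T→79T]: |ω|/ω_in = (37/19)×85/79 = 3145/1501, sense flips to +
signed output speed (× input speed) = 3145/1501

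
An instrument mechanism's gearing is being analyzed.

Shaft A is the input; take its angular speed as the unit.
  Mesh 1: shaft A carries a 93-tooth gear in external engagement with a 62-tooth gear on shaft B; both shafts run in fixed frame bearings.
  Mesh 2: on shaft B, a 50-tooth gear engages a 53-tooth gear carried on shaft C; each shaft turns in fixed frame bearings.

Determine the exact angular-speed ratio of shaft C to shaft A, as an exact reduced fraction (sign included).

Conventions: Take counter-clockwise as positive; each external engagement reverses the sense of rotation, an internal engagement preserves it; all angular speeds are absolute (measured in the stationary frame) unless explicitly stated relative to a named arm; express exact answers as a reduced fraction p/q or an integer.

75/53

class = fixed-axis compound train [2 meshes; 2 ratios multiply, 2 sense flips]
mesh 1 [93T→62T]: running ratio 3/2, sense −
mesh 2 [50T→53T]: running ratio 75/53, sense +
ω_out/ω_in = 75/53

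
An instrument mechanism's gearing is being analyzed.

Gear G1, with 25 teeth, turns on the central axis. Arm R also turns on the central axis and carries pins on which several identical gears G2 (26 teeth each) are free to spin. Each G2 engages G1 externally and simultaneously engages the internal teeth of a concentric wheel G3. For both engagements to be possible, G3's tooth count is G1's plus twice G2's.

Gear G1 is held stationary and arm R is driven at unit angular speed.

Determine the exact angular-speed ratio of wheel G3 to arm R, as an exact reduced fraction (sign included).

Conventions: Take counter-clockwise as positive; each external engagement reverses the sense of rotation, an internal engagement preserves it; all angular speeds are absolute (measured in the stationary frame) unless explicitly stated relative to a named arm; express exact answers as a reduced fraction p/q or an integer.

class = planetary set [G3 = 25+2·26 = 77; Willis about the carrier]
ring teeth: 25 + 2·26 = 77
25(ω_sun−ω_arm) = −77(ω_ring−ω_arm),  ω_sun = 0, ω_arm = 1
ω_ring = 1 − (25/77)(0−1) = 102/77
ω_out/ω_in = 102/77

102/77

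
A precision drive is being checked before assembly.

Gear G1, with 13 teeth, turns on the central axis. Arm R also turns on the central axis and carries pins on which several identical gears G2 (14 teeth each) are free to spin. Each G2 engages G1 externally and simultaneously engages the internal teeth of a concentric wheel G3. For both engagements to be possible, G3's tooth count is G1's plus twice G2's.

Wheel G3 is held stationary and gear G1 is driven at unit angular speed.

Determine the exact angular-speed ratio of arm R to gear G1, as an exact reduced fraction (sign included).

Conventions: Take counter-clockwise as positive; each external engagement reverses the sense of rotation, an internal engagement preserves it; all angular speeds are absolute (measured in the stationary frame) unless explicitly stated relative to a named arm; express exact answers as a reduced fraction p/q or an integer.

planetary set (13T centre, 14T on arm, 41T internal) — Willis relation
ring teeth: 13 + 2·14 = 41
13(ω_sun−ω_arm) = −41(ω_ring−ω_arm),  ω_ring = 0, ω_sun = 1
13(1−ω_arm) = −41(0−ω_arm)  ⇒  54·ω_arm = 13  ⇒  ω_arm = 13/54
ω_out/ω_in = 13/54

13/54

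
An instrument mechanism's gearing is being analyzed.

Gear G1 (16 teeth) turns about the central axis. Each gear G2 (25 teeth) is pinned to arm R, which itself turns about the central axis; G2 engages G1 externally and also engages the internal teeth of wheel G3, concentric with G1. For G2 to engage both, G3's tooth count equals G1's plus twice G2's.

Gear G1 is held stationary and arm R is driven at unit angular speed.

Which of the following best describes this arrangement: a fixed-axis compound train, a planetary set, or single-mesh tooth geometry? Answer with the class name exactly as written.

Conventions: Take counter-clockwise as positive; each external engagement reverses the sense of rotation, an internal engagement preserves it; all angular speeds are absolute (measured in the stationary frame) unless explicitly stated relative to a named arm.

planetary set

recognized (axles ride arm R): planetary set, 16/25/66 teeth
classification: planetary set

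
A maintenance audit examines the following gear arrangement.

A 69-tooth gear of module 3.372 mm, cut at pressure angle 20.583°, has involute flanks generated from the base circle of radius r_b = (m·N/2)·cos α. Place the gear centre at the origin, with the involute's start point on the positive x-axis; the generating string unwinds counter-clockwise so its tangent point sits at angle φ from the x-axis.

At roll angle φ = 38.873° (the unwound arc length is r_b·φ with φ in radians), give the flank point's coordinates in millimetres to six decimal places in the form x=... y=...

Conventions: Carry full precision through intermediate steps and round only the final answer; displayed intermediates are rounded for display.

topology: single-mesh involute geometry — m = 3.372, N = 69
pitch radius r_p = m·N/2 = 3.372·69/2 = 116.334000
base radius r_b = r_p·cos α = 116.334000·cos 20.583° = 108.907690
roll angle φ = 38.873° = 0.67846184 rad
x = r_b·(cos φ + φ·sin φ) = 131.161788
y = r_b·(sin φ − φ·cos φ) = 10.824037

x=131.161788 y=10.824037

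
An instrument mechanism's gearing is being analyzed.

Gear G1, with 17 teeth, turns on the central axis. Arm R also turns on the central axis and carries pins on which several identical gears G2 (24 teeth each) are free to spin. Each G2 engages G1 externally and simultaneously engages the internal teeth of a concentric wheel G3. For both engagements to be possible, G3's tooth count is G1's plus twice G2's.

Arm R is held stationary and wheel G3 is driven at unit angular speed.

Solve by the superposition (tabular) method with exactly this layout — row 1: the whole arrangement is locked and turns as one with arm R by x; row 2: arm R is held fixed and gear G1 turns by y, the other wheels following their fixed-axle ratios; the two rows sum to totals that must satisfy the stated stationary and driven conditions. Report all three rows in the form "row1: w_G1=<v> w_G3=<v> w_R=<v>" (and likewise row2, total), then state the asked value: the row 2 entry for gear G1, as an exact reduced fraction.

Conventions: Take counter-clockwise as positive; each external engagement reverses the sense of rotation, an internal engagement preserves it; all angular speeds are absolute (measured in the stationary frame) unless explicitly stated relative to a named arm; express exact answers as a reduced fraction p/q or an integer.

row1: w_G1=0 w_G3=0 w_R=0
row2: w_G1=-65/17 w_G3=1 w_R=0
total: w_G1=-65/17 w_G3=1 w_R=0
asked value: -65/17

topology: planetary set — G1 17T / G2 24T / G3 65T, arm = carrier (Willis)
superposition row 1 [locked train]: every member turns x
row 2 — arm fixed, fixed-axis ratios: sun y, ring −(17/65)·y, arm 0
boundary: total ω_arm = x = 0 and total ω_ring = x − (17/65)·y = 1  ⇒  y = -65/17, x = 0
row 2 ring = −(17/65)·(-65/17) = 1
totals (row 1 + row 2): sun 0 + (-65/17) = -65/17, ring 0 + 1 = 1, arm 0 + 0 = 0
asked cell (row2, sun) = -65/17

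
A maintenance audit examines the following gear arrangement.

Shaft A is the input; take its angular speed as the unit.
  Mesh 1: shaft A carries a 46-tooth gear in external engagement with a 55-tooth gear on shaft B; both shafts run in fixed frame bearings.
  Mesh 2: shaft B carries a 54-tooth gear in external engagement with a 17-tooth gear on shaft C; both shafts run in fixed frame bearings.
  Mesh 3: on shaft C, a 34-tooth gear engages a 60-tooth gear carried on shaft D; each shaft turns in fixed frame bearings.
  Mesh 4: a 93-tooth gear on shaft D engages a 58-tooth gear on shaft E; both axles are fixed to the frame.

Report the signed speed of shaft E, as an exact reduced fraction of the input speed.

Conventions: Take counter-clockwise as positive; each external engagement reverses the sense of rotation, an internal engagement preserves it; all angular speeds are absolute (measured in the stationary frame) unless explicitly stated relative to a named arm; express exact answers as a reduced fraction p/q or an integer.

19251/7975

4-mesh fixed-axis compound train (all bearings frame-fixed)
mesh 1 [46T→55T]: |ω|/ω_in = 1×46/55 = 46/55, sense flips to −
mesh 2 [54T→17T]: |ω|/ω_in = (46/55)×54/17 = 2484/935, sense flips to +
mesh 3 [34T→60T]: |ω|/ω_in = (2484/935)×34/60 = 414/275, sense flips to −
mesh 4 [93T→58T]: |ω|/ω_in = (414/275)×93/58 = 19251/7975, sense flips to +
signed output speed (× input speed) = 19251/7975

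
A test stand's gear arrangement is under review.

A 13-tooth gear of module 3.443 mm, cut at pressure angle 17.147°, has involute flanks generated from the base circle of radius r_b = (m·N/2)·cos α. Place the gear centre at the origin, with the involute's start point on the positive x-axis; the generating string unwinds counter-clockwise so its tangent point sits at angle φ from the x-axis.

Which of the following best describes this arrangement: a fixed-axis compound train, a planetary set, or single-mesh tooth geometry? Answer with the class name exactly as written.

single-mesh tooth geometry

single-mesh involute tooth geometry (13T wheel at module 3.443)
classification: single-mesh tooth geometry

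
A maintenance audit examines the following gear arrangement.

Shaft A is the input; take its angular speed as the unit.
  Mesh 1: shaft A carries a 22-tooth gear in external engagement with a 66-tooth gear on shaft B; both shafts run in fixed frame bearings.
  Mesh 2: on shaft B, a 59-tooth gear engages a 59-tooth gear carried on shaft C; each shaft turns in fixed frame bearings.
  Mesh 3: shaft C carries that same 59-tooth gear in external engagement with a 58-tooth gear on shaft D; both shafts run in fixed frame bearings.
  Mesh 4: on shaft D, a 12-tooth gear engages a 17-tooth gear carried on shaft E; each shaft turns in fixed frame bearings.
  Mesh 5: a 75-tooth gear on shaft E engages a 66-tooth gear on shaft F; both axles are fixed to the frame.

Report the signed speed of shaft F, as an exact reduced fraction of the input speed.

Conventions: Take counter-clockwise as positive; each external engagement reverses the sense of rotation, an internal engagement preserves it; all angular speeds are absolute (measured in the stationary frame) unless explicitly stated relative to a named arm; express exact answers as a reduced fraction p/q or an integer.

5-mesh fixed-axis compound train (all bearings frame-fixed)
mesh 1 [22T→66T]: |ω|/ω_in = 1×22/66 = 1/3, sense flips to −
mesh 2 [59T→59T]: |ω|/ω_in = (1/3)×59/59 = 1/3, sense flips to +
mesh 3 [59T→58T]: |ω|/ω_in = (1/3)×59/58 = 59/174, sense flips to −
mesh 4 [12T→17T]: |ω|/ω_in = (59/174)×12/17 = 118/493, sense flips to +
mesh 5 [75T→66T]: |ω|/ω_in = (118/493)×75/66 = 1475/5423, sense flips to −
signed output speed (× input speed) = -1475/5423

-1475/5423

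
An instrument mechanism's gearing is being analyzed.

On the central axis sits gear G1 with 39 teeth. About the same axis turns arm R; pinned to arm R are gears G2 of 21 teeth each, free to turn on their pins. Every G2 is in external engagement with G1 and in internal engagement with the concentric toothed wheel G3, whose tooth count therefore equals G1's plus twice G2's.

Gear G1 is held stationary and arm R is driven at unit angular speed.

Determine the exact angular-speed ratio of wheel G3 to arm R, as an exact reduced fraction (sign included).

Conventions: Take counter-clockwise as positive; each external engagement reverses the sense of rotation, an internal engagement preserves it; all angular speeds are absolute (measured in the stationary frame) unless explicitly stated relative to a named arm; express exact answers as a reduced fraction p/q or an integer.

planetary set (39T centre, 21T on arm, 81T internal) — Willis relation
ring teeth: 39 + 2·21 = 81
39(ω_sun−ω_arm) = −81(ω_ring−ω_arm),  ω_sun = 0, ω_arm = 1
ω_ring = 1 − (39/81)(0−1) = 40/27
ω_out/ω_in = 40/27

40/27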